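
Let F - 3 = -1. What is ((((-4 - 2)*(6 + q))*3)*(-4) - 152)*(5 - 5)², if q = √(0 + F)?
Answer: 0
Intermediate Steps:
F = 2 (F = 3 - 1 = 2)
q = √2 (q = √(0 + 2) = √2 ≈ 1.4142)
((((-4 - 2)*(6 + q))*3)*(-4) - 152)*(5 - 5)² = ((((-4 - 2)*(6 + √2))*3)*(-4) - 152)*(5 - 5)² = ((-6*(6 + √2)*3)*(-4) - 152)*0² = (((-36 - 6*√2)*3)*(-4) - 152)*0 = ((-108 - 18*√2)*(-4) - 152)*0 = ((432 + 72*√2) - 152)*0 = (280 + 72*√2)*0 = 0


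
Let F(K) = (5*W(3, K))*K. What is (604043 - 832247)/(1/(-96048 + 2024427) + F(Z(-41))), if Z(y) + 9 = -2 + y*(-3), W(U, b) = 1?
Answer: -440063801316/1079892241 ≈ -407.51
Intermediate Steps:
Z(y) = -11 - 3*y (Z(y) = -9 + (-2 + y*(-3)) = -9 + (-2 - 3*y) = -11 - 3*y)
F(K) = 5*K (F(K) = (5*1)*K = 5*K)
(604043 - 832247)/(1/(-96048 + 2024427) + F(Z(-41))) = (604043 - 832247)/(1/(-96048 + 2024427) + 5*(-11 - 3*(-41))) = -228204/(1/1928379 + 5*(-11 + 123)) = -228204/(1/1928379 + 5*112) = -228204/(1/1928379 + 560) = -228204/1079892241/1928379 = -228204*1928379/1079892241 = -440063801316/1079892241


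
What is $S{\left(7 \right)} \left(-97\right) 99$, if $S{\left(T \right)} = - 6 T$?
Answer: $403326$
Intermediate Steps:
$S{\left(7 \right)} \left(-97\right) 99 = \left(-6\right) 7 \left(-97\right) 99 = \left(-42\right) \left(-97\right) 99 = 4074 \cdot 99 = 403326$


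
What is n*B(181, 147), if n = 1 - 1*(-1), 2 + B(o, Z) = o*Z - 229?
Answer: 52752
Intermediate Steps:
B(o, Z) = -231 + Z*o (B(o, Z) = -2 + (o*Z - 229) = -2 + (Z*o - 229) = -2 + (-229 + Z*o) = -231 + Z*o)
n = 2 (n = 1 + 1 = 2)
n*B(181, 147) = 2*(-231 + 147*181) = 2*(-231 + 26607) = 2*26376 = 52752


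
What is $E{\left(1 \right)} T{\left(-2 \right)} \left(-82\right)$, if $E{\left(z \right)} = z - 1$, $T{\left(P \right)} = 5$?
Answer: $0$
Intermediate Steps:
$E{\left(z \right)} = -1 + z$ ($E{\left(z \right)} = z - 1 = -1 + z$)
$E{\left(1 \right)} T{\left(-2 \right)} \left(-82\right) = \left(-1 + 1\right) 5 \left(-82\right) = 0 \cdot 5 \left(-82\right) = 0 \left(-82\right) = 0$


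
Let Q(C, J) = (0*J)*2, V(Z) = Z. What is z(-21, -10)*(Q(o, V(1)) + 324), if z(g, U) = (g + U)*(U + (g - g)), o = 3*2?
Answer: 100440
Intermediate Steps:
o = 6
Q(C, J) = 0 (Q(C, J) = 0*2 = 0)
z(g, U) = U*(U + g) (z(g, U) = (U + g)*(U + 0) = (U + g)*U = U*(U + g))
z(-21, -10)*(Q(o, V(1)) + 324) = (-10*(-10 - 21))*(0 + 324) = -10*(-31)*324 = 310*324 = 100440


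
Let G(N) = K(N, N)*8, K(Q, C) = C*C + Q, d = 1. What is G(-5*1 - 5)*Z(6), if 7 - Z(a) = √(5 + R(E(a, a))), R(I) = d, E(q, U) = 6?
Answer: 5040 - 720*√6 ≈ 3276.4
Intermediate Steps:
K(Q, C) = Q + C² (K(Q, C) = C² + Q = Q + C²)
G(N) = 8*N + 8*N² (G(N) = (N + N²)*8 = 8*N + 8*N²)
R(I) = 1
Z(a) = 7 - √6 (Z(a) = 7 - √(5 + 1) = 7 - √6)
G(-5*1 - 5)*Z(6) = (8*(-5*1 - 5)*(1 + (-5*1 - 5)))*(7 - √6) = (8*(-5 - 5)*(1 + (-5 - 5)))*(7 - √6) = (8*(-10)*(1 - 10))*(7 - √6) = (8*(-10)*(-9))*(7 - √6) = 720*(7 - √6) = 5040 - 720*√6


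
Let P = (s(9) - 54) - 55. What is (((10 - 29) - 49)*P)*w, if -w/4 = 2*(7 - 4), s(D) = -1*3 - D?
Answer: -197472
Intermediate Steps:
s(D) = -3 - D
P = -121 (P = ((-3 - 1*9) - 54) - 55 = ((-3 - 9) - 54) - 55 = (-12 - 54) - 55 = -66 - 55 = -121)
w = -24 (w = -8*(7 - 4) = -8*3 = -4*6 = -24)
(((10 - 29) - 49)*P)*w = (((10 - 29) - 49)*(-121))*(-24) = ((-19 - 49)*(-121))*(-24) = -68*(-121)*(-24) = 8228*(-24) = -197472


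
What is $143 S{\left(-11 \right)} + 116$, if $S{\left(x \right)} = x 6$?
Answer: $-9322$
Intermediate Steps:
$S{\left(x \right)} = 6 x$
$143 S{\left(-11 \right)} + 116 = 143 \cdot 6 \left(-11\right) + 116 = 143 \left(-66\right) + 116 = -9438 + 116 = -9322$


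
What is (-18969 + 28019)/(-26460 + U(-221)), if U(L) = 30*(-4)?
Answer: -905/2658 ≈ -0.34048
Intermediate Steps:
U(L) = -120
(-18969 + 28019)/(-26460 + U(-221)) = (-18969 + 28019)/(-26460 - 120) = 9050/(-26580) = 9050*(-1/26580) = -905/2658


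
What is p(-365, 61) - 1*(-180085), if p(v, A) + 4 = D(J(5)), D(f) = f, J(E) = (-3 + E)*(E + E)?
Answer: 180101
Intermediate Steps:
J(E) = 2*E*(-3 + E) (J(E) = (-3 + E)*(2*E) = 2*E*(-3 + E))
p(v, A) = 16 (p(v, A) = -4 + 2*5*(-3 + 5) = -4 + 2*5*2 = -4 + 20 = 16)
p(-365, 61) - 1*(-180085) = 16 - 1*(-180085) = 16 + 180085 = 180101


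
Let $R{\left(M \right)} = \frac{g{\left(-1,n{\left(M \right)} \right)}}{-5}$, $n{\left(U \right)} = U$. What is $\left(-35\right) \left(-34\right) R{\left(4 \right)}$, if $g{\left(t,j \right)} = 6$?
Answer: $-1428$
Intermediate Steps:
$R{\left(M \right)} = - \frac{6}{5}$ ($R{\left(M \right)} = \frac{6}{-5} = 6 \left(- \frac{1}{5}\right) = - \frac{6}{5}$)
$\left(-35\right) \left(-34\right) R{\left(4 \right)} = \left(-35\right) \left(-34\right) \left(- \frac{6}{5}\right) = 1190 \left(- \frac{6}{5}\right) = -1428$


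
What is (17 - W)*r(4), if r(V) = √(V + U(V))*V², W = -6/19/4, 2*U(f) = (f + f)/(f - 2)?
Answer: 5192*√6/19 ≈ 669.36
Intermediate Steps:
U(f) = f/(-2 + f) (U(f) = ((f + f)/(f - 2))/2 = ((2*f)/(-2 + f))/2 = (2*f/(-2 + f))/2 = f/(-2 + f))
W = -3/38 (W = -6*1/19*(¼) = -6/19*¼ = -3/38 ≈ -0.078947)
r(V) = V²*√(V + V/(-2 + V)) (r(V) = √(V + V/(-2 + V))*V² = V²*√(V + V/(-2 + V)))
(17 - W)*r(4) = (17 - 1*(-3/38))*(4²*√(4*(-1 + 4)/(-2 + 4))) = (17 + 3/38)*(16*√(4*3/2)) = 649*(16*√(4*(½)*3))/38 = 649*(16*√6)/38 = 5192*√6/19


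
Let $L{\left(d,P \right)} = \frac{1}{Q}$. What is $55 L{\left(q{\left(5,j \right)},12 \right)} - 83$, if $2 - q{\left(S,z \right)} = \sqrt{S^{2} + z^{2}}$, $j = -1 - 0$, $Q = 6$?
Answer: $- \frac{443}{6} \approx -73.833$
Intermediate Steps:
$j = -1$ ($j = -1 + 0 = -1$)
$q{\left(S,z \right)} = 2 - \sqrt{S^{2} + z^{2}}$
$L{\left(d,P \right)} = \frac{1}{6}$
$55 L{\left(q{\left(5,j \right)},12 \right)} - 83 = 55 \cdot \frac{1}{6} - 83 = \frac{55}{6} - 83 = - \frac{443}{6}$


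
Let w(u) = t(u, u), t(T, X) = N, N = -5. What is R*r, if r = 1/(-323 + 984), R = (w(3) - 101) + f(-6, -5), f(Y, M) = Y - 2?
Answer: -114/661 ≈ -0.17247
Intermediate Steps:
t(T, X) = -5
w(u) = -5
f(Y, M) = -2 + Y
R = -114 (R = (-5 - 101) + (-2 - 6) = -106 - 8 = -114)
r = 1/661 ≈ 0.0015129
R*r = -114*1/661 = -114/661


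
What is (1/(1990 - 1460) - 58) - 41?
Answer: -52469/530 ≈ -98.998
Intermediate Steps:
(1/(1990 - 1460) - 58) - 41 = (1/530 - 58) - 41 = -30739/530 - 41 = -52469/530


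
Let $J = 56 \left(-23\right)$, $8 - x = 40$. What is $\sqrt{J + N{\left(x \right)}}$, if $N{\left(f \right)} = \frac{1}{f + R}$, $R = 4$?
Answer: $\frac{i \sqrt{252455}}{14} \approx 35.889 i$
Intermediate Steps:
$x = -32$ ($x = 8 - 40 = -32$)
$J = -1288$
$N{\left(f \right)} = \frac{1}{4 + f}$ ($N{\left(f \right)} = \frac{1}{f + 4} = \frac{1}{4 + f}$)
$\sqrt{J + N{\left(x \right)}} = \sqrt{-1288 + \frac{1}{4 - 32}} = \sqrt{-1288 + \frac{1}{-28}} = \sqrt{-1288 - \frac{1}{28}} = \sqrt{- \frac{36065}{28}} = \frac{i \sqrt{252455}}{14}$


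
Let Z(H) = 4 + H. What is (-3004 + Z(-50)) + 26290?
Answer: 23240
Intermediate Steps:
(-3004 + Z(-50)) + 26290 = (-3004 + (4 - 50)) + 26290 = (-3004 - 46) + 26290 = -3050 + 26290 = 23240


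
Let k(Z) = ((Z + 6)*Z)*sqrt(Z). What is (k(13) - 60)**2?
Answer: 796717 - 29640*sqrt(13) ≈ 6.8985e+5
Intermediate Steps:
k(Z) = Z**(3/2)*(6 + Z) (k(Z) = ((6 + Z)*Z)*sqrt(Z) = (Z*(6 + Z))*sqrt(Z) = Z**(3/2)*(6 + Z))
(k(13) - 60)**2 = (13**(3/2)*(6 + 13) - 60)**2 = ((13*sqrt(13))*19 - 60)**2 = (247*sqrt(13) - 60)**2 = (-60 + 247*sqrt(13))**2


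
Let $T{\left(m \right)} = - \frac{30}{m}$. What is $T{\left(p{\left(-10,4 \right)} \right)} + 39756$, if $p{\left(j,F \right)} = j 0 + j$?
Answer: $39759$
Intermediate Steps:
$p{\left(j,F \right)} = j$ ($p{\left(j,F \right)} = 0 + j = j$)
$T{\left(p{\left(-10,4 \right)} \right)} + 39756 = - \frac{30}{-10} + 39756 = \left(-30\right) \left(- \frac{1}{10}\right) + 39756 = 3 + 39756 = 39759$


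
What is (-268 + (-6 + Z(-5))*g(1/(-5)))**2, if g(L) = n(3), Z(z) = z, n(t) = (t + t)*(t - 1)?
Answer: 160000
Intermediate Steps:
n(t) = 2*t*(-1 + t) (n(t) = (2*t)*(-1 + t) = 2*t*(-1 + t))
g(L) = 12 (g(L) = 2*3*(-1 + 3) = 2*3*2 = 12)
(-268 + (-6 + Z(-5))*g(1/(-5)))**2 = (-268 + (-6 - 5)*12)**2 = (-268 - 11*12)**2 = (-268 - 132)**2 = (-400)**2 = 160000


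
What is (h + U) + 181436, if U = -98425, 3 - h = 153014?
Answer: -70000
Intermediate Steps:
h = -153011 (h = 3 - 1*153014 = 3 - 153014 = -153011)
(h + U) + 181436 = (-153011 - 98425) + 181436 = -251436 + 181436 = -70000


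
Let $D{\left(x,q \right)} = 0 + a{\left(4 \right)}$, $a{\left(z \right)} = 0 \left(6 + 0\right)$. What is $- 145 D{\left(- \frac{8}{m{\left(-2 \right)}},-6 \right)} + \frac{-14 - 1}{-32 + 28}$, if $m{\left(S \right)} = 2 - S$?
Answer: $\frac{15}{4} \approx 3.75$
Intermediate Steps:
$a{\left(z \right)} = 0$ ($a{\left(z \right)} = 0 \cdot 6 = 0$)
$D{\left(x,q \right)} = 0$ ($D{\left(x,q \right)} = 0 + 0 = 0$)
$- 145 D{\left(- \frac{8}{m{\left(-2 \right)}},-6 \right)} + \frac{-14 - 1}{-32 + 28} = \left(-145\right) 0 + \frac{-14 - 1}{-32 + 28} = 0 - \frac{15}{-4} = 0 - - \frac{15}{4} = 0 + \frac{15}{4} = \frac{15}{4}$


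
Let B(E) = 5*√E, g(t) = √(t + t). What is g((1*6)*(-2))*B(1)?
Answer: 10*I*√6 ≈ 24.495*I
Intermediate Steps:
g(t) = √2*√t (g(t) = √(2*t) = √2*√t)
g((1*6)*(-2))*B(1) = (√2*√((1*6)*(-2)))*(5*√1) = (√2*√(6*(-2)))*(5*1) = (√2*√(-12))*5 = (√2*(2*I*√3))*5 = (2*I*√6)*5 = 10*I*√6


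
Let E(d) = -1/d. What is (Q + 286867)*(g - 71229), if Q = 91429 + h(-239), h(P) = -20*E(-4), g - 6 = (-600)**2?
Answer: 109241740107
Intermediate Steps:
g = 360006 (g = 6 + (-600)**2 = 6 + 360000 = 360006)
h(P) = -5 (h(P) = -(-20)/(-4) = -(-20)*(-1)/4 = -20*1/4 = -5)
Q = 91424 (Q = 91429 - 5 = 91424)
(Q + 286867)*(g - 71229) = (91424 + 286867)*(360006 - 71229) = 378291*288777 = 109241740107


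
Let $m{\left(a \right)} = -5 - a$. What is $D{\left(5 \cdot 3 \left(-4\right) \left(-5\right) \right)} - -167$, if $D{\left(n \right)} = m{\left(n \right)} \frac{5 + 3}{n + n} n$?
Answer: $-1053$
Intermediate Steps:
$D{\left(n \right)} = -20 - 4 n$ ($D{\left(n \right)} = \left(-5 - n\right) \frac{5 + 3}{n + n} n = \left(-5 - n\right) \frac{8}{2 n} n = \left(-5 - n\right) 8 \frac{1}{2 n} n = \left(-5 - n\right) \frac{4}{n} n = \frac{4 \left(-5 - n\right)}{n} n = -20 - 4 n$)
$D{\left(5 \cdot 3 \left(-4\right) \left(-5\right) \right)} - -167 = \left(-20 - 4 \cdot 5 \cdot 3 \left(-4\right) \left(-5\right)\right) - -167 = \left(-20 - 4 \cdot 15 \left(-4\right) \left(-5\right)\right) + 167 = \left(-20 - 4 \left(\left(-60\right) \left(-5\right)\right)\right) + 167 = \left(-20 - 1200\right) + 167 = -1220 + 167 = -1053$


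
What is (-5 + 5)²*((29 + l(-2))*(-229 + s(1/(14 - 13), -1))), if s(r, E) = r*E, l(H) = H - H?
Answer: 0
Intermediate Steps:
l(H) = 0
s(r, E) = E*r
(-5 + 5)²*((29 + l(-2))*(-229 + s(1/(14 - 13), -1))) = (-5 + 5)²*((29 + 0)*(-229 - 1/(14 - 13))) = 0²*(29*(-229 - 1/1)) = 0*(29*(-229 - 1*1)) = 0*(29*(-229 - 1)) = 0*(29*(-230)) = 0*(-6670) = 0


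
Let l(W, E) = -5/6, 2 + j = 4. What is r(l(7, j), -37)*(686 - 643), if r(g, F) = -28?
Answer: -1204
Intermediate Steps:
j = 2 (j = -2 + 4 = 2)
l(W, E) = -5/6 (l(W, E) = -5*1/6 = -5/6)
r(l(7, j), -37)*(686 - 643) = -28*(686 - 643) = -28*43 = -1204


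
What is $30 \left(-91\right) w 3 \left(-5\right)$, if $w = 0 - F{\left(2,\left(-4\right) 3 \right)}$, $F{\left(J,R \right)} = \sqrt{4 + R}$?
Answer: $- 81900 i \sqrt{2} \approx - 1.1582 \cdot 10^{5} i$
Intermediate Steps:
$w = - 2 i \sqrt{2}$ ($w = 0 - \sqrt{4 - 12} = 0 - \sqrt{-8} = 0 - 2 i \sqrt{2} = - 2 i \sqrt{2} \approx - 2.8284 i$)
$30 \left(-91\right) w 3 \left(-5\right) = 30 \left(-91\right) - 2 i \sqrt{2} \cdot 3 \left(-5\right) = - 2730 - 6 i \sqrt{2} \left(-5\right) = - 2730 \cdot 30 i \sqrt{2} = - 81900 i \sqrt{2}$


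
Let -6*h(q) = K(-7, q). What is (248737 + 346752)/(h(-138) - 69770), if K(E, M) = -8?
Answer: -1786467/209306 ≈ -8.5352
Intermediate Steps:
h(q) = 4/3 (h(q) = -⅙*(-8) = 4/3)
(248737 + 346752)/(h(-138) - 69770) = (248737 + 346752)/(4/3 - 69770) = 595489/(-209306/3) = 595489*(-3/209306) = -1786467/209306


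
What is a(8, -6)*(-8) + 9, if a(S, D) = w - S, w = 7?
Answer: 17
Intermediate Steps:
a(S, D) = 7 - S
a(8, -6)*(-8) + 9 = (7 - 1*8)*(-8) + 9 = (7 - 8)*(-8) + 9 = -1*(-8) + 9 = 8 + 9 = 17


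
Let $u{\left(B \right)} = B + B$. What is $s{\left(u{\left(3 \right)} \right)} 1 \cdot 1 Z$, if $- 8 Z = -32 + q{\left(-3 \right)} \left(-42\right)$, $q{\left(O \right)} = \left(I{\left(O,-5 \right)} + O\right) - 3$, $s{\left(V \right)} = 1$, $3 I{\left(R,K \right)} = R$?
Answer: $- \frac{131}{4} \approx -32.75$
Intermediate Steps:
$u{\left(B \right)} = 2 B$
$I{\left(R,K \right)} = \frac{R}{3}$
$q{\left(O \right)} = -3 + \frac{4 O}{3}$ ($q{\left(O \right)} = \left(\frac{O}{3} + O\right) - 3 = \frac{4 O}{3} - 3 = -3 + \frac{4 O}{3}$)
$Z = - \frac{131}{4}$ ($Z = - \frac{-32 + \left(-3 + \frac{4}{3} \left(-3\right)\right) \left(-42\right)}{8} = - \frac{-32 + \left(-3 - 4\right) \left(-42\right)}{8} = - \frac{-32 - -294}{8} = - \frac{-32 + 294}{8} = \left(- \frac{1}{8}\right) 262 = - \frac{131}{4} \approx -32.75$)
$s{\left(u{\left(3 \right)} \right)} 1 \cdot 1 Z = 1 \cdot 1 \cdot 1 \left(- \frac{131}{4}\right) = 1 \cdot 1 \left(- \frac{131}{4}\right) = 1 \left(- \frac{131}{4}\right) = - \frac{131}{4}$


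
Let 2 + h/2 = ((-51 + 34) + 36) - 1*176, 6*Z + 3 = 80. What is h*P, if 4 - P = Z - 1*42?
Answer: -10547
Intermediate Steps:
Z = 77/6 (Z = -1/2 + (1/6)*80 = -1/2 + 40/3 = 77/6 ≈ 12.833)
h = -318 (h = -4 + 2*(((-51 + 34) + 36) - 1*176) = -4 + 2*((-17 + 36) - 176) = -4 + 2*(19 - 176) = -4 + 2*(-157) = -4 - 314 = -318)
P = 199/6 (P = 4 - (77/6 - 1*42) = 4 - (77/6 - 42) = 4 - 1*(-175/6) = 4 + 175/6 = 199/6 ≈ 33.167)
h*P = -318*199/6 = -10547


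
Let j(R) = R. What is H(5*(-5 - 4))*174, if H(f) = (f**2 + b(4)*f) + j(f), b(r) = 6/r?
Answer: 332775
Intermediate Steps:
H(f) = f**2 + 5*f/2 (H(f) = (f**2 + (6/4)*f) + f = (f**2 + (6*(1/4))*f) + f = (f**2 + 3*f/2) + f = f**2 + 5*f/2)
H(5*(-5 - 4))*174 = ((5*(-5 - 4))*(5 + 2*(5*(-5 - 4)))/2)*174 = ((5*(-9))*(5 + 2*(5*(-9)))/2)*174 = ((1/2)*(-45)*(5 + 2*(-45)))*174 = ((1/2)*(-45)*(5 - 90))*174 = ((1/2)*(-45)*(-85))*174 = (3825/2)*174 = 332775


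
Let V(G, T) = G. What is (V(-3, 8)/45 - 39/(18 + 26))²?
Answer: 395641/435600 ≈ 0.90827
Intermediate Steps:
(V(-3, 8)/45 - 39/(18 + 26))² = (-3/45 - 39/(18 + 26))² = (-3*1/45 - 39/44)² = (-1/15 - 39*1/44)² = (-1/15 - 39/44)² = (-629/660)² = 395641/435600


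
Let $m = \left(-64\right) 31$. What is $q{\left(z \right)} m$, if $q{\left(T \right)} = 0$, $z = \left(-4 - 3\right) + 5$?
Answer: $0$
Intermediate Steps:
$z = -2$ ($z = -7 + 5 = -2$)
$m = -1984$
$q{\left(z \right)} m = 0 \left(-1984\right) = 0$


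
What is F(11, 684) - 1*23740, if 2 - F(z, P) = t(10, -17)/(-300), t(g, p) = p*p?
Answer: -7121111/300 ≈ -23737.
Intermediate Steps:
t(g, p) = p**2
F(z, P) = 889/300 (F(z, P) = 2 - (-17)**2/(-300) = 2 - 289*(-1)/300 = 2 - 1*(-289/300) = 2 + 289/300 = 889/300)
F(11, 684) - 1*23740 = 889/300 - 1*23740 = 889/300 - 23740 = -7121111/300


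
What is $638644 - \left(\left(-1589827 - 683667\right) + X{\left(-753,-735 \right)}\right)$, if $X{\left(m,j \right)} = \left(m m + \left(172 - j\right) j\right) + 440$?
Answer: $3011334$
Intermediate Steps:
$X{\left(m,j \right)} = 440 + m^{2} + j \left(172 - j\right)$ ($X{\left(m,j \right)} = \left(m^{2} + j \left(172 - j\right)\right) + 440 = 440 + m^{2} + j \left(172 - j\right)$)
$638644 - \left(\left(-1589827 - 683667\right) + X{\left(-753,-735 \right)}\right) = 638644 - \left(\left(-1589827 - 683667\right) + \left(440 + \left(-753\right)^{2} - \left(-735\right)^{2} + 172 \left(-735\right)\right)\right) = 638644 - \left(-2273494 + \left(440 + 567009 - 540225 - 126420\right)\right) = 638644 - \left(-2273494 - 99196\right) = 638644 - -2372690 = 638644 + 2372690 = 3011334$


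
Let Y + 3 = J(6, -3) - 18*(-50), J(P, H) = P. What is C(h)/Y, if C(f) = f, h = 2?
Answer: 2/903 ≈ 0.0022148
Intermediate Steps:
Y = 903 (Y = -3 + (6 - 18*(-50)) = -3 + (6 + 900) = -3 + 906 = 903)
C(h)/Y = 2/903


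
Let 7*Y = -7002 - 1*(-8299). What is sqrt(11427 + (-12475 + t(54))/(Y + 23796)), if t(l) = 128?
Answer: sqrt(321998364516946)/167869 ≈ 106.89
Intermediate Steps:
Y = 1297/7 (Y = (-7002 - 1*(-8299))/7 = (-7002 + 8299)/7 = (1/7)*1297 = 1297/7 ≈ 185.29)
sqrt(11427 + (-12475 + t(54))/(Y + 23796)) = sqrt(11427 + (-12475 + 128)/(1297/7 + 23796)) = sqrt(11427 - 12347/167869/7) = sqrt(11427 - 12347*7/167869) = sqrt(11427 - 86429/167869) = sqrt(1918152634/167869) = sqrt(321998364516946)/167869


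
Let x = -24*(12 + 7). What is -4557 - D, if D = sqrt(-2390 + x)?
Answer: -4557 - I*sqrt(2846) ≈ -4557.0 - 53.348*I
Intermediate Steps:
x = -456 (x = -24*19 = -456)
D = I*sqrt(2846) (D = sqrt(-2390 - 456) = sqrt(-2846) = I*sqrt(2846) ≈ 53.348*I)
-4557 - D = -4557 - I*sqrt(2846)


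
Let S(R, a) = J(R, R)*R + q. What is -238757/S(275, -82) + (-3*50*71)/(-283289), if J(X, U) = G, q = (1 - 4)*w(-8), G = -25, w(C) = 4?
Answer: 67710578323/1951011343 ≈ 34.705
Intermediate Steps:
q = -12 (q = (1 - 4)*4 = -3*4 = -12)
J(X, U) = -25
S(R, a) = -12 - 25*R (S(R, a) = -25*R - 12 = -12 - 25*R)
-238757/S(275, -82) + (-3*50*71)/(-283289) = -238757/(-12 - 25*275) + (-3*50*71)/(-283289) = -238757/(-12 - 6875) - 150*71*(-1/283289) = -238757/(-6887) - 10650*(-1/283289) = -238757*(-1/6887) + 10650/283289 = 238757/6887 + 10650/283289 = 67710578323/1951011343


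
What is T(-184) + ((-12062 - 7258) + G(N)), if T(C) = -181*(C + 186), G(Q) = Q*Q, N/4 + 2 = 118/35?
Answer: -24073586/1225 ≈ -19652.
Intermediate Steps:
N = 192/35 (N = -8 + 4*(118/35) = -8 + 472/35 = 192/35 ≈ 5.4857)
G(Q) = Q²
T(C) = -33666 - 181*C (T(C) = -181*(186 + C) = -33666 - 181*C)
T(-184) + ((-12062 - 7258) + G(N)) = (-33666 - 181*(-184)) + ((-12062 - 7258) + (192/35)²) = (-33666 + 33304) + (-19320 + 36864/1225) = -362 - 23630136/1225 = -24073586/1225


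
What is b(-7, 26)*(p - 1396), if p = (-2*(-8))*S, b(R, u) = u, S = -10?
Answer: -40456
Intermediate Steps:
p = -160 (p = -2*(-8)*(-10) = 16*(-10) = -160)
b(-7, 26)*(p - 1396) = 26*(-160 - 1396) = 26*(-1556) = -40456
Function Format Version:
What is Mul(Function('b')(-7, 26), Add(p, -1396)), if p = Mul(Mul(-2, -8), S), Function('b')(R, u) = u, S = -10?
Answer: -40456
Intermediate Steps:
p = -160 (p = Mul(Mul(-2, -8), -10) = Mul(16, -10) = -160)
Mul(Function('b')(-7, 26), Add(p, -1396)) = Mul(26, Add(-160, -1396)) = Mul(26, -1556) = -40456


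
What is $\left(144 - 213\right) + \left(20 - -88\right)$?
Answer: $39$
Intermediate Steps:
$\left(144 - 213\right) + \left(20 - -88\right) = -69 + \left(20 + 88\right) = -69 + 108 = 39$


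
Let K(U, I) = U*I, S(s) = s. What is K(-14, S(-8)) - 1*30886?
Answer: -30774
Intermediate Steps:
K(U, I) = I*U
K(-14, S(-8)) - 1*30886 = -8*(-14) - 1*30886 = 112 - 30886 = -30774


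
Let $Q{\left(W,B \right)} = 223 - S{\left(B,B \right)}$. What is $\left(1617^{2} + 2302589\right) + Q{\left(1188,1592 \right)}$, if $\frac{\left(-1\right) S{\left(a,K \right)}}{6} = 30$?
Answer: $4917681$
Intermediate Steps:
$S{\left(a,K \right)} = -180$ ($S{\left(a,K \right)} = \left(-6\right) 30 = -180$)
$Q{\left(W,B \right)} = 403$ ($Q{\left(W,B \right)} = 223 - -180 = 223 + 180 = 403$)
$\left(1617^{2} + 2302589\right) + Q{\left(1188,1592 \right)} = \left(1617^{2} + 2302589\right) + 403 = \left(2614689 + 2302589\right) + 403 = 4917278 + 403 = 4917681$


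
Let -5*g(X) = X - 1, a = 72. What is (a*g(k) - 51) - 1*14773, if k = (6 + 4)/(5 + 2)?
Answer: -519056/35 ≈ -14830.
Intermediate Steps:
k = 10/7 ≈ 1.4286
g(X) = ⅕ - X/5 (g(X) = -(X - 1)/5 = -(-1 + X)/5 = ⅕ - X/5)
(a*g(k) - 51) - 1*14773 = (72*(⅕ - ⅕*10/7) - 51) - 1*14773 = (72*(⅕ - 2/7) - 51) - 14773 = (72*(-3/35) - 51) - 14773 = (-216/35 - 51) - 14773 = -2001/35 - 14773 = -519056/35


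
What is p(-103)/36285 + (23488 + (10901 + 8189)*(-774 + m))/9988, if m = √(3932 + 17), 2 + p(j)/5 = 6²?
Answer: -26764043153/18120729 + 9545*√3949/4994 ≈ -1356.9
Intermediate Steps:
p(j) = 170 (p(j) = -10 + 5*6² = -10 + 5*36 = -10 + 180 = 170)
m = √3949 ≈ 62.841
p(-103)/36285 + (23488 + (10901 + 8189)*(-774 + m))/9988 = 170/36285 + (23488 + (10901 + 8189)*(-774 + √3949))/9988 = 170*(1/36285) + (23488 + 19090*(-774 + √3949))*(1/9988) = 34/7257 + (23488 + (-14775660 + 19090*√3949))*(1/9988) = 34/7257 + (-14752172 + 19090*√3949)*(1/9988) = 34/7257 + (-3688043/2497 + 9545*√3949/4994) = -26764043153/18120729 + 9545*√3949/4994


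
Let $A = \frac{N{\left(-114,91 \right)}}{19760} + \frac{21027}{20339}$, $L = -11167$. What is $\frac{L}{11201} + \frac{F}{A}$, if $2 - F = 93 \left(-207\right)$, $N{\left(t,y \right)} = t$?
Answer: $\frac{53039152025093}{2832296061} \approx 18727.0$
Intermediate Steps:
$F = 19253$ ($F = 2 - 93 \left(-207\right) = 2 - -19251 = 2 + 19251 = 19253$)
$A = \frac{252861}{245960}$ ($A = - \frac{114}{19760} + \frac{21027}{20339} = \left(-114\right) \frac{1}{19760} + 21027 \cdot \frac{1}{20339} = - \frac{3}{520} + \frac{489}{473} = \frac{252861}{245960} \approx 1.0281$)
$\frac{L}{11201} + \frac{F}{A} = - \frac{11167}{11201} + \frac{19253}{\frac{252861}{245960}} = \left(-11167\right) \frac{1}{11201} + 19253 \cdot \frac{245960}{252861} = - \frac{11167}{11201} + \frac{4735467880}{252861} = \frac{53039152025093}{2832296061}$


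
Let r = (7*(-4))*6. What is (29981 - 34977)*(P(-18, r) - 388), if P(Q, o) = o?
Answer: 2777776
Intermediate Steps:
r = -168 (r = -28*6 = -168)
(29981 - 34977)*(P(-18, r) - 388) = (29981 - 34977)*(-168 - 388) = -4996*(-556) = 2777776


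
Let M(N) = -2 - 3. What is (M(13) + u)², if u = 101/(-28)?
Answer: 58081/784 ≈ 74.083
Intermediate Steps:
M(N) = -5
u = -101/28 (u = 101*(-1/28) = -101/28 ≈ -3.6071)
(M(13) + u)² = (-5 - 101/28)² = (-241/28)² = 58081/784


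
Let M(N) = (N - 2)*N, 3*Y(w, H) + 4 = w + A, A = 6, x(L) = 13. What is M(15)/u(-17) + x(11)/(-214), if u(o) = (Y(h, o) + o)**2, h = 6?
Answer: 351533/395686 ≈ 0.88841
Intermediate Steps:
Y(w, H) = 2/3 + w/3 (Y(w, H) = -4/3 + (w + 6)/3 = -4/3 + (6 + w)/3 = -4/3 + (2 + w/3) = 2/3 + w/3)
M(N) = N*(-2 + N) (M(N) = (-2 + N)*N = N*(-2 + N))
u(o) = (8/3 + o)**2 (u(o) = ((2/3 + (1/3)*6) + o)**2 = ((2/3 + 2) + o)**2 = (8/3 + o)**2)
M(15)/u(-17) + x(11)/(-214) = (15*(-2 + 15))/(((8 + 3*(-17))**2/9)) + 13/(-214) = (15*13)/(((8 - 51)**2/9)) + 13*(-1/214) = 195/(((1/9)*(-43)**2)) - 13/214 = 195/(((1/9)*1849)) - 13/214 = 195/(1849/9) - 13/214 = 195*(9/1849) - 13/214 = 1755/1849 - 13/214 = 351533/395686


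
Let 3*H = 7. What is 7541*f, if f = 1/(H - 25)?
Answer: -22623/68 ≈ -332.69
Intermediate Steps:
H = 7/3 (H = (⅓)*7 = 7/3 ≈ 2.3333)
f = -3/68 (f = 1/(7/3 - 25) = 1/(-68/3) = -3/68 ≈ -0.044118)
7541*f = 7541*(-3/68) = -22623/68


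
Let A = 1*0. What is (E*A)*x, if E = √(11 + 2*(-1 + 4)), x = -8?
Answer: 0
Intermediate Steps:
A = 0
E = √17 (E = √(11 + 2*3) = √(11 + 6) = √17 ≈ 4.1231)
(E*A)*x = (√17*0)*(-8) = 0*(-8) = 0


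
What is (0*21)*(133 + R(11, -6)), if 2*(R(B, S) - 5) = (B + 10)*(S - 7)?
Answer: 0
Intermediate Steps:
R(B, S) = 5 + (-7 + S)*(10 + B)/2 (R(B, S) = 5 + ((B + 10)*(S - 7))/2 = 5 + ((10 + B)*(-7 + S))/2 = 5 + ((-7 + S)*(10 + B))/2 = 5 + (-7 + S)*(10 + B)/2)
(0*21)*(133 + R(11, -6)) = (0*21)*(133 + (-30 + 5*(-6) - 7/2*11 + (1/2)*11*(-6))) = 0*(133 + (-30 - 30 - 77/2 - 33)) = 0*(133 - 263/2) = 0*(3/2) = 0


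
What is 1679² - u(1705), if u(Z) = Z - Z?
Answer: 2819041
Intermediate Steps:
u(Z) = 0
1679² - u(1705) = 1679² - 1*0 = 2819041 + 0 = 2819041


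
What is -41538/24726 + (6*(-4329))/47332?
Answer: -217359145/97527586 ≈ -2.2287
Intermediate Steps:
-41538/24726 + (6*(-4329))/47332 = -41538*1/24726 - 25974*1/47332 = -6923/4121 - 12987/23666 = -217359145/97527586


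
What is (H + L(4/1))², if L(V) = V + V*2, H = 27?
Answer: 1521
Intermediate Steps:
L(V) = 3*V (L(V) = V + 2*V = 3*V)
(H + L(4/1))² = (27 + 3*(4/1))² = (27 + 3*(4*1))² = (27 + 3*4)² = (27 + 12)² = 39² = 1521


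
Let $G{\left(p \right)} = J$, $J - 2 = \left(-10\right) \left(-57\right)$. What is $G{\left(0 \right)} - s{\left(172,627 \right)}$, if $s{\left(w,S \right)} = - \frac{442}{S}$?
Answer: $\frac{359086}{627} \approx 572.71$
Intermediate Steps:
$J = 572$ ($J = 2 - -570 = 2 + 570 = 572$)
$G{\left(p \right)} = 572$
$G{\left(0 \right)} - s{\left(172,627 \right)} = 572 - - \frac{442}{627} = 572 + \frac{442}{627} = \frac{359086}{627}$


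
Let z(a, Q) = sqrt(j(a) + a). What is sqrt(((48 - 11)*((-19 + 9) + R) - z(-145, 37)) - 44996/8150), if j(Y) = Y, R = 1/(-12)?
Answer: sqrt(-9053224239 - 23912100*I*sqrt(290))/4890 ≈ 0.43749 - 19.463*I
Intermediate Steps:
R = -1/12 ≈ -0.083333
z(a, Q) = sqrt(2)*sqrt(a) (z(a, Q) = sqrt(a + a) = sqrt(2*a) = sqrt(2)*sqrt(a))
sqrt(((48 - 11)*((-19 + 9) + R) - z(-145, 37)) - 44996/8150) = sqrt(((48 - 11)*((-19 + 9) - 1/12) - sqrt(2)*sqrt(-145)) - 44996/8150) = sqrt((37*(-10 - 1/12) - sqrt(2)*I*sqrt(145)) - 44996*1/8150) = sqrt((37*(-121/12) - I*sqrt(290)) - 22498/4075) = sqrt((-4477/12 - I*sqrt(290)) - 22498/4075) = sqrt(-18513751/48900 - I*sqrt(290))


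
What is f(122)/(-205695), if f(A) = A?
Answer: -122/205695 ≈ -0.00059311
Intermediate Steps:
f(122)/(-205695) = 122/(-205695) = 122*(-1/205695) = -122/205695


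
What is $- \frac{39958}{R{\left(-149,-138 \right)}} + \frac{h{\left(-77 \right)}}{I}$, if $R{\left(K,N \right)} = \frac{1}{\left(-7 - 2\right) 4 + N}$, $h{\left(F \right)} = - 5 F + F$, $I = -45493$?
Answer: $\frac{45185545264}{6499} \approx 6.9527 \cdot 10^{6}$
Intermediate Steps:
$h{\left(F \right)} = - 4 F$
$R{\left(K,N \right)} = \frac{1}{-36 + N}$ ($R{\left(K,N \right)} = \frac{1}{\left(-9\right) 4 + N} = \frac{1}{-36 + N}$)
$- \frac{39958}{R{\left(-149,-138 \right)}} + \frac{h{\left(-77 \right)}}{I} = - \frac{39958}{\frac{1}{-36 - 138}} + \frac{\left(-4\right) \left(-77\right)}{-45493} = - \frac{39958}{\frac{1}{-174}} + 308 \left(- \frac{1}{45493}\right) = - \frac{39958}{- \frac{1}{174}} - \frac{44}{6499} = \left(-39958\right) \left(-174\right) - \frac{44}{6499} = 6952692 - \frac{44}{6499} = \frac{45185545264}{6499}$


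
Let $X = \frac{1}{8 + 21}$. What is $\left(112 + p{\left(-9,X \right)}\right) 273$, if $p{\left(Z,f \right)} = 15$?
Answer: $34671$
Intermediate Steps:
$X = \frac{1}{29} \approx 0.034483$
$\left(112 + p{\left(-9,X \right)}\right) 273 = \left(112 + 15\right) 273 = 127 \cdot 273 = 34671$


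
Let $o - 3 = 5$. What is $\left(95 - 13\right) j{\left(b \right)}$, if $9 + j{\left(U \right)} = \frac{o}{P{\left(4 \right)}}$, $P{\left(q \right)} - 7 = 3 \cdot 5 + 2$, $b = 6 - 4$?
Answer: $- \frac{2132}{3} \approx -710.67$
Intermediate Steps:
$o = 8$ ($o = 3 + 5 = 8$)
$b = 2$ ($b = 6 - 4 = 2$)
$P{\left(q \right)} = 24$ ($P{\left(q \right)} = 7 + \left(3 \cdot 5 + 2\right) = 7 + \left(15 + 2\right) = 7 + 17 = 24$)
$j{\left(U \right)} = - \frac{26}{3}$ ($j{\left(U \right)} = -9 + \frac{8}{24} = -9 + 8 \cdot \frac{1}{24} = -9 + \frac{1}{3} = - \frac{26}{3}$)
$\left(95 - 13\right) j{\left(b \right)} = \left(95 - 13\right) \left(- \frac{26}{3}\right) = 82 \left(- \frac{26}{3}\right) = - \frac{2132}{3}$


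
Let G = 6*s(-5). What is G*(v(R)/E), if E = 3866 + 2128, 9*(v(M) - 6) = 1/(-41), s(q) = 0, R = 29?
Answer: 0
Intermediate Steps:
v(M) = 2213/369 (v(M) = 6 + (1/9)/(-41) = 6 + (1/9)*(-1/41) = 6 - 1/369 = 2213/369)
E = 5994
G = 0 (G = 6*0 = 0)
G*(v(R)/E) = 0*((2213/369)/5994) = 0*((2213/369)*(1/5994)) = 0*(2213/2211786) = 0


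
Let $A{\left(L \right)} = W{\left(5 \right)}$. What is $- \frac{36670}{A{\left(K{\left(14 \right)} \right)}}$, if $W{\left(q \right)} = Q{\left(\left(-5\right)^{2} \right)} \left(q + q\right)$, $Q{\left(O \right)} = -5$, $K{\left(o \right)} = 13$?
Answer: $\frac{3667}{5} \approx 733.4$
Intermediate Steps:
$W{\left(q \right)} = - 10 q$ ($W{\left(q \right)} = - 5 \left(q + q\right) = - 5 \cdot 2 q = - 10 q$)
$A{\left(L \right)} = -50$ ($A{\left(L \right)} = \left(-10\right) 5 = -50$)
$- \frac{36670}{A{\left(K{\left(14 \right)} \right)}} = - \frac{36670}{-50} = \left(-36670\right) \left(- \frac{1}{50}\right) = \frac{3667}{5}$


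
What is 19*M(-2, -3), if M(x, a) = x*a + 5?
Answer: 209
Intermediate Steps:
M(x, a) = 5 + a*x (M(x, a) = a*x + 5 = 5 + a*x)
19*M(-2, -3) = 19*(5 - 3*(-2)) = 19*(5 + 6) = 19*11 = 209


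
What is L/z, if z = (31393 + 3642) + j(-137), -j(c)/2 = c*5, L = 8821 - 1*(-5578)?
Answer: 14399/36405 ≈ 0.39552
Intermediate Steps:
L = 14399 (L = 8821 + 5578 = 14399)
j(c) = -10*c (j(c) = -2*c*5 = -10*c)
z = 36405 (z = (31393 + 3642) - 10*(-137) = 35035 + 1370 = 36405)
L/z = 14399/36405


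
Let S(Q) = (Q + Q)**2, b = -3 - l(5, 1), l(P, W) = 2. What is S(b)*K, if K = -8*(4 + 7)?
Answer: -8800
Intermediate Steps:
b = -5 (b = -3 - 1*2 = -3 - 2 = -5)
K = -88 (K = -8*11 = -88)
S(Q) = 4*Q**2 (S(Q) = (2*Q)**2 = 4*Q**2)
S(b)*K = (4*(-5)**2)*(-88) = (4*25)*(-88) = 100*(-88) = -8800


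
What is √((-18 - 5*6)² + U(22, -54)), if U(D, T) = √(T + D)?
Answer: 2*√(576 + I*√2) ≈ 48.0 + 0.058926*I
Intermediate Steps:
U(D, T) = √(D + T)
√((-18 - 5*6)² + U(22, -54)) = √((-18 - 5*6)² + √(22 - 54)) = √((-18 - 30)² + √(-32)) = √((-48)² + 4*I*√2) = √(2304 + 4*I*√2)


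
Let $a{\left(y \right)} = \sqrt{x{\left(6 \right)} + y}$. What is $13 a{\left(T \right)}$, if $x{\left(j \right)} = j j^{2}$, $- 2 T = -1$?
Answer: $\frac{13 \sqrt{866}}{2} \approx 191.28$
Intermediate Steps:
$T = \frac{1}{2}$ ($T = \left(- \frac{1}{2}\right) \left(-1\right) = \frac{1}{2} \approx 0.5$)
$x{\left(j \right)} = j^{3}$
$a{\left(y \right)} = \sqrt{216 + y}$ ($a{\left(y \right)} = \sqrt{6^{3} + y} = \sqrt{216 + y}$)
$13 a{\left(T \right)} = 13 \sqrt{216 + \frac{1}{2}} = 13 \sqrt{\frac{433}{2}} = 13 \frac{\sqrt{866}}{2} = \frac{13 \sqrt{866}}{2}$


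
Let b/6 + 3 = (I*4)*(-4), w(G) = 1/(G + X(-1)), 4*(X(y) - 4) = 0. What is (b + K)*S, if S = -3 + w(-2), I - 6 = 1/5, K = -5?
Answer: 3091/2 ≈ 1545.5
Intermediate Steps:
X(y) = 4 (X(y) = 4 + (¼)*0 = 4 + 0 = 4)
I = 31/5 (I = 6 + 1/5 = 6 + ⅕ = 31/5 ≈ 6.2000)
w(G) = 1/(4 + G) (w(G) = 1/(G + 4) = 1/(4 + G))
S = -5/2 (S = -3 + 1/(4 - 2) = -3 + 1/2 = -3 + ½ = -5/2 ≈ -2.5000)
b = -3066/5 (b = -18 + 6*(((31/5)*4)*(-4)) = -18 + 6*((124/5)*(-4)) = -18 + 6*(-496/5) = -18 - 2976/5 = -3066/5 ≈ -613.20)
(b + K)*S = (-3066/5 - 5)*(-5/2) = -3091/5*(-5/2) = 3091/2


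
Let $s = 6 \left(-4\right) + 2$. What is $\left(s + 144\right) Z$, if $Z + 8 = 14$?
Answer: $732$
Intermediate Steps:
$Z = 6$ ($Z = -8 + 14 = 6$)
$s = -22$ ($s = -24 + 2 = -22$)
$\left(s + 144\right) Z = \left(-22 + 144\right) 6 = 122 \cdot 6 = 732$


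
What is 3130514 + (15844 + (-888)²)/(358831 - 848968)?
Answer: 1534379936030/490137 ≈ 3.1305e+6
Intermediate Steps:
3130514 + (15844 + (-888)²)/(358831 - 848968) = 3130514 + (15844 + 788544)/(-490137) = 3130514 + 804388*(-1/490137) = 3130514 - 804388/490137 = 1534379936030/490137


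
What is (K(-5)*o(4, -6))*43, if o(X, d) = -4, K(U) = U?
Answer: 860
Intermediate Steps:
(K(-5)*o(4, -6))*43 = -5*(-4)*43 = 20*43 = 860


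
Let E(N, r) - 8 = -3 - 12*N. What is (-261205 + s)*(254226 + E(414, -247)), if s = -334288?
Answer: -148434371659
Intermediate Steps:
E(N, r) = 5 - 12*N (E(N, r) = 8 + (-3 - 12*N) = 5 - 12*N)
(-261205 + s)*(254226 + E(414, -247)) = (-261205 - 334288)*(254226 + (5 - 12*414)) = -595493*(254226 + (5 - 4968)) = -595493*(254226 - 4963) = -595493*249263 = -148434371659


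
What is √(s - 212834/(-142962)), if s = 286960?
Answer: √1466239300066137/71481 ≈ 535.69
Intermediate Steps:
√(s - 212834/(-142962)) = √(286960 - 212834/(-142962)) = √(286960 - 212834*(-1/142962)) = √(286960 + 106417/71481) = √(20512294177/71481) = √1466239300066137/71481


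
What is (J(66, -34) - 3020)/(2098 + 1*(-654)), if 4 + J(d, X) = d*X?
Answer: -1317/361 ≈ -3.6482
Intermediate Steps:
J(d, X) = -4 + X*d (J(d, X) = -4 + d*X = -4 + X*d)
(J(66, -34) - 3020)/(2098 + 1*(-654)) = ((-4 - 34*66) - 3020)/(2098 + 1*(-654)) = ((-4 - 2244) - 3020)/(2098 - 654) = (-2248 - 3020)/1444 = -5268*1/1444 = -1317/361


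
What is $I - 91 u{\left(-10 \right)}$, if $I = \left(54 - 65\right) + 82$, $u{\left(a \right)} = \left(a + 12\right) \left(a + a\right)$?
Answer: $3711$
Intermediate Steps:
$u{\left(a \right)} = 2 a \left(12 + a\right)$ ($u{\left(a \right)} = \left(12 + a\right) 2 a = 2 a \left(12 + a\right)$)
$I = 71$ ($I = -11 + 82 = 71$)
$I - 91 u{\left(-10 \right)} = 71 - 91 \cdot 2 \left(-10\right) \left(12 - 10\right) = 71 - 91 \cdot 2 \left(-10\right) 2 = 71 - -3640 = 71 + 3640 = 3711$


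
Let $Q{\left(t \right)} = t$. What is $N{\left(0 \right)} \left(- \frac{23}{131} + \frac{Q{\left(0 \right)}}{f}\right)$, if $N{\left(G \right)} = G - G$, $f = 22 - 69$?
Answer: $0$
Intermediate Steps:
$f = -47$
$N{\left(G \right)} = 0$
$N{\left(0 \right)} \left(- \frac{23}{131} + \frac{Q{\left(0 \right)}}{f}\right) = 0 \left(- \frac{23}{131} + \frac{0}{-47}\right) = 0 \left(\left(-23\right) \frac{1}{131} + 0 \left(- \frac{1}{47}\right)\right) = 0 \left(- \frac{23}{131} + 0\right) = 0 \left(- \frac{23}{131}\right) = 0$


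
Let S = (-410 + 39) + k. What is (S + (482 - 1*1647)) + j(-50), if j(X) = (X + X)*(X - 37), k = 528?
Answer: 7692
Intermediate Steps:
j(X) = 2*X*(-37 + X) (j(X) = (2*X)*(-37 + X) = 2*X*(-37 + X))
S = 157 (S = (-410 + 39) + 528 = -371 + 528 = 157)
(S + (482 - 1*1647)) + j(-50) = (157 + (482 - 1*1647)) + 2*(-50)*(-37 - 50) = (157 + (482 - 1647)) + 2*(-50)*(-87) = (157 - 1165) + 8700 = -1008 + 8700 = 7692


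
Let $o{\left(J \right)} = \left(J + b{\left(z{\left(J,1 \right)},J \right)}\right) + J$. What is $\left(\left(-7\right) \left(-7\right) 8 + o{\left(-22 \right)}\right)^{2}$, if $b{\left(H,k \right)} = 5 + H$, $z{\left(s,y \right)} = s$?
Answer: $109561$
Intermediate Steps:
$o{\left(J \right)} = 5 + 3 J$ ($o{\left(J \right)} = \left(J + \left(5 + J\right)\right) + J = \left(5 + 2 J\right) + J = 5 + 3 J$)
$\left(\left(-7\right) \left(-7\right) 8 + o{\left(-22 \right)}\right)^{2} = \left(\left(-7\right) \left(-7\right) 8 + \left(5 + 3 \left(-22\right)\right)\right)^{2} = \left(49 \cdot 8 + \left(5 - 66\right)\right)^{2} = \left(392 - 61\right)^{2} = 331^{2} = 109561$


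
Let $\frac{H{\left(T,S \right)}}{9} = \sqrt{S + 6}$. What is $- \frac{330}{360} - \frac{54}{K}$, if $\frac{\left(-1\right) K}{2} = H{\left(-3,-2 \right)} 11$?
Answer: $- \frac{103}{132} \approx -0.7803$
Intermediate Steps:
$H{\left(T,S \right)} = 9 \sqrt{6 + S}$ ($H{\left(T,S \right)} = 9 \sqrt{S + 6} = 9 \sqrt{6 + S}$)
$K = -396$ ($K = - 2 \cdot 9 \sqrt{6 - 2} \cdot 11 = - 2 \cdot 9 \sqrt{4} \cdot 11 = - 2 \cdot 9 \cdot 2 \cdot 11 = - 2 \cdot 18 \cdot 11 = \left(-2\right) 198 = -396$)
$- \frac{330}{360} - \frac{54}{K} = - \frac{330}{360} - \frac{54}{-396} = \left(-330\right) \frac{1}{360} - - \frac{3}{22} = - \frac{11}{12} + \frac{3}{22} = - \frac{103}{132}$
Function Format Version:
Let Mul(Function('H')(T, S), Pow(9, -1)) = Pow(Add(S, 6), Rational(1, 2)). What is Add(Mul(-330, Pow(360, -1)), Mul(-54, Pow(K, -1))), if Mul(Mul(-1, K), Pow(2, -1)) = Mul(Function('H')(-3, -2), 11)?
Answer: Rational(-103, 132) ≈ -0.78030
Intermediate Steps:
Function('H')(T, S) = Mul(9, Pow(Add(6, S), Rational(1, 2))) (Function('H')(T, S) = Mul(9, Pow(Add(S, 6), Rational(1, 2))) = Mul(9, Pow(Add(6, S), Rational(1, 2))))
K = -396 (K = Mul(-2, Mul(Mul(9, Pow(Add(6, -2), Rational(1, 2))), 11)) = Mul(-2, Mul(Mul(9, Pow(4, Rational(1, 2))), 11)) = Mul(-2, Mul(Mul(9, 2), 11)) = Mul(-2, Mul(18, 11)) = Mul(-2, 198) = -396)
Add(Mul(-330, Pow(360, -1)), Mul(-54, Pow(K, -1))) = Add(Mul(-330, Pow(360, -1)), Mul(-54, Pow(-396, -1))) = Add(Mul(-330, Rational(1, 360)), Mul(-54, Rational(-1, 396))) = Add(Rational(-11, 12), Rational(3, 22)) = Rational(-103, 132)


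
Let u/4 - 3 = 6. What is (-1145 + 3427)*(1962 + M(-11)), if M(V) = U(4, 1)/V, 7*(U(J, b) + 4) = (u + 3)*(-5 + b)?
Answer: 49310108/11 ≈ 4.4827e+6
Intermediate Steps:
u = 36 (u = 12 + 4*6 = 12 + 24 = 36)
U(J, b) = -223/7 + 39*b/7 (U(J, b) = -4 + ((36 + 3)*(-5 + b))/7 = -4 + (39*(-5 + b))/7 = -4 + (-195 + 39*b)/7 = -4 + (-195/7 + 39*b/7) = -223/7 + 39*b/7)
M(V) = -184/(7*V) (M(V) = (-223/7 + (39/7)*1)/V = (-223/7 + 39/7)/V = -184/(7*V))
(-1145 + 3427)*(1962 + M(-11)) = (-1145 + 3427)*(1962 - 184/7/(-11)) = 2282*(1962 - 184/7*(-1/11)) = 2282*(1962 + 184/77) = 2282*(151258/77) = 49310108/11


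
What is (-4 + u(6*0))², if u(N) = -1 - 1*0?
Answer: 25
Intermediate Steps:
u(N) = -1 (u(N) = -1 + 0 = -1)
(-4 + u(6*0))² = (-4 - 1)² = (-5)² = 25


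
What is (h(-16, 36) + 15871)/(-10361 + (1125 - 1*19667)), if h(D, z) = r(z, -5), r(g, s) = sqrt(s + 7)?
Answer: -15871/28903 - sqrt(2)/28903 ≈ -0.54916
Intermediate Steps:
r(g, s) = sqrt(7 + s)
h(D, z) = sqrt(2) (h(D, z) = sqrt(7 - 5) = sqrt(2))
(h(-16, 36) + 15871)/(-10361 + (1125 - 1*19667)) = (sqrt(2) + 15871)/(-10361 + (1125 - 1*19667)) = (15871 + sqrt(2))/(-10361 + (1125 - 19667)) = (15871 + sqrt(2))/(-10361 - 18542) = (15871 + sqrt(2))/(-28903) = (15871 + sqrt(2))*(-1/28903) = -15871/28903 - sqrt(2)/28903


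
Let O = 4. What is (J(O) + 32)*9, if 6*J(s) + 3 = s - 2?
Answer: 573/2 ≈ 286.50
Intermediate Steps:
J(s) = -⅚ + s/6 (J(s) = -½ + (s - 2)/6 = -½ + (-2 + s)/6 = -½ + (-⅓ + s/6) = -⅚ + s/6)
(J(O) + 32)*9 = ((-⅚ + (⅙)*4) + 32)*9 = ((-⅚ + ⅔) + 32)*9 = (-⅙ + 32)*9 = (191/6)*9 = 573/2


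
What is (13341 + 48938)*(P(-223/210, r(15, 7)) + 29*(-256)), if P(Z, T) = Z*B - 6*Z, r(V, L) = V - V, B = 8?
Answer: -6937373471/15 ≈ -4.6249e+8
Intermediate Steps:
r(V, L) = 0
P(Z, T) = 2*Z (P(Z, T) = Z*8 - 6*Z = 8*Z - 6*Z = 2*Z)
(13341 + 48938)*(P(-223/210, r(15, 7)) + 29*(-256)) = (13341 + 48938)*(2*(-223/210) + 29*(-256)) = 62279*(2*(-223*1/210) - 7424) = 62279*(2*(-223/210) - 7424) = 62279*(-223/105 - 7424) = 62279*(-779743/105) = -6937373471/15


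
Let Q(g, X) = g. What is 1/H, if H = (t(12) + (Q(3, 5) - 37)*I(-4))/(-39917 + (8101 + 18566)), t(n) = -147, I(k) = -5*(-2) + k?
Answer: 13250/351 ≈ 37.749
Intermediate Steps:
I(k) = 10 + k
H = 351/13250 (H = (-147 + (3 - 37)*(10 - 4))/(-39917 + (8101 + 18566)) = (-147 - 34*6)/(-39917 + 26667) = (-147 - 204)/(-13250) = -351*(-1/13250) = 351/13250 ≈ 0.026491)
1/H = 1/(351/13250) = 13250/351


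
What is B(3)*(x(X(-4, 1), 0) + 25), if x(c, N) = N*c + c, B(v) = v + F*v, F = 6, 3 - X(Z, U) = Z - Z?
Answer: 588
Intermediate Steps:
X(Z, U) = 3 (X(Z, U) = 3 - (Z - Z) = 3 - 1*0 = 3 + 0 = 3)
B(v) = 7*v (B(v) = v + 6*v = 7*v)
x(c, N) = c + N*c
B(3)*(x(X(-4, 1), 0) + 25) = (7*3)*(3*(1 + 0) + 25) = 21*(3*1 + 25) = 21*(3 + 25) = 21*28 = 588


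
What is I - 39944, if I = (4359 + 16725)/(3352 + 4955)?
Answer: -110597908/2769 ≈ -39941.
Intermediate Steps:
I = 7028/2769 (I = 21084/8307 = 21084*(1/8307) = 7028/2769 ≈ 2.5381)
I - 39944 = 7028/2769 - 39944 = -110597908/2769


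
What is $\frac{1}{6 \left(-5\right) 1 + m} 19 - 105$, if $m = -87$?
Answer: $- \frac{12304}{117} \approx -105.16$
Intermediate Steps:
$\frac{1}{6 \left(-5\right) 1 + m} 19 - 105 = \frac{1}{6 \left(-5\right) 1 - 87} \cdot 19 - 105 = \frac{1}{\left(-30\right) 1 - 87} \cdot 19 - 105 = \frac{1}{-30 - 87} \cdot 19 - 105 = \frac{1}{-117} \cdot 19 - 105 = \left(- \frac{1}{117}\right) 19 - 105 = - \frac{19}{117} - 105 = - \frac{12304}{117}$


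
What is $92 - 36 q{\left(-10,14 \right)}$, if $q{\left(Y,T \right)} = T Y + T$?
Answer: $4628$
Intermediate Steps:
$q{\left(Y,T \right)} = T + T Y$
$92 - 36 q{\left(-10,14 \right)} = 92 - 36 \cdot 14 \left(1 - 10\right) = 92 - 36 \cdot 14 \left(-9\right) = 92 - -4536 = 92 + 4536 = 4628$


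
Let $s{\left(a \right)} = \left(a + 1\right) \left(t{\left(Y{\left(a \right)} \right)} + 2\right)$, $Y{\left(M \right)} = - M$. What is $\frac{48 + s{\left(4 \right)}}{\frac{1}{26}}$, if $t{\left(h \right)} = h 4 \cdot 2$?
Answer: $-2652$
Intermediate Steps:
$t{\left(h \right)} = 8 h$ ($t{\left(h \right)} = 4 h 2 = 8 h$)
$s{\left(a \right)} = \left(1 + a\right) \left(2 - 8 a\right)$ ($s{\left(a \right)} = \left(a + 1\right) \left(8 \left(- a\right) + 2\right) = \left(1 + a\right) \left(- 8 a + 2\right) = \left(1 + a\right) \left(2 - 8 a\right)$)
$\frac{48 + s{\left(4 \right)}}{\frac{1}{26}} = \frac{48 - \left(22 + 128\right)}{\frac{1}{26}} = \left(48 - 150\right) \frac{1}{\frac{1}{26}} = \left(48 - 150\right) 26 = \left(-102\right) 26 = -2652$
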